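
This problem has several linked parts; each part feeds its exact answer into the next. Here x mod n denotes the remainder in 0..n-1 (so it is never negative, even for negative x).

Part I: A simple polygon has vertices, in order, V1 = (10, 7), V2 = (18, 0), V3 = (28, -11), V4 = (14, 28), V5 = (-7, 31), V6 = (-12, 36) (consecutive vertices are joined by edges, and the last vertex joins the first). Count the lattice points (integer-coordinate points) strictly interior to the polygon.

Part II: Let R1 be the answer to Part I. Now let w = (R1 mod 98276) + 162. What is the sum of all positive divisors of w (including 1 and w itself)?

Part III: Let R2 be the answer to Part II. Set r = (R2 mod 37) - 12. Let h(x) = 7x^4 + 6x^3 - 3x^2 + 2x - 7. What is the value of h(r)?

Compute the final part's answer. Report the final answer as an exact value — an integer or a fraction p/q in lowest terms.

284809

Part I: cross terms: (10*0 - 18*7)=-126, (18*-11 - 28*0)=-198, (28*28 - 14*-11)=938, (14*31 - -7*28)=630, (-7*36 - -12*31)=120, (-12*7 - 10*36)=-444; twice the area = |920| = 920; area = 460; boundary points = 1 + 1 + 1 + 3 + 5 + 1 = 12; strictly interior points = area - boundary/2 + 1 = 455; answer 455
Part II: R1 = 455; w = 617; 617 is prime, so its only divisors are 1 and 617; sigma = 1 + 617 = 618; answer 618
Part III: R2 = 618; r = 14; 7*(14)^4 + 6*(14)^3 - 3*(14)^2 + 2*(14)^1 - 7 = (268912) + (16464) + (-588) + (28) + (-7) = 284809; answer 284809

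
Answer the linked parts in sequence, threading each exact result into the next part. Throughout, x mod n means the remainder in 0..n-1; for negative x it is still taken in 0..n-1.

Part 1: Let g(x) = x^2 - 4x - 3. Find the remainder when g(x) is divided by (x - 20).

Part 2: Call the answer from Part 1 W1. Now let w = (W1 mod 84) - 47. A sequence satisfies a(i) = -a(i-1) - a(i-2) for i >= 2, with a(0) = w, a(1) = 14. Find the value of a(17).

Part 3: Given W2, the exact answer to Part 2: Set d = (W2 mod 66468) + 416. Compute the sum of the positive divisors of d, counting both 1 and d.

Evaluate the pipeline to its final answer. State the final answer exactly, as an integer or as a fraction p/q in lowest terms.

173600

Part 1: remainder = value at the root: 1*(20)^2 - 4*(20)^1 - 3 = (400) + (-80) + (-3) = 317; answer 317
Part 2: W1 = 317; w = 18; a(2) = -1*(14) - 1*(18) = -32; iterating: a(2)=-32, a(3)=18, a(4)=14, a(5)=-32, a(6)=18, a(7)=14, a(8)=-32, a(9)=18, a(10)=14, a(11)=-32, a(12)=18, a(13)=14, a(14)=-32, a(15)=18, a(16)=14, a(17)=-32; answer -32
Part 3: W2 = -32; d = 66852; 66852 = 2^2 * 3^3 * 619; sigma = (1 + 2 + 4) * (1 + 3 + 9 + 27) * (1 + 619) = 7 * 40 * 620 = 173600; answer 173600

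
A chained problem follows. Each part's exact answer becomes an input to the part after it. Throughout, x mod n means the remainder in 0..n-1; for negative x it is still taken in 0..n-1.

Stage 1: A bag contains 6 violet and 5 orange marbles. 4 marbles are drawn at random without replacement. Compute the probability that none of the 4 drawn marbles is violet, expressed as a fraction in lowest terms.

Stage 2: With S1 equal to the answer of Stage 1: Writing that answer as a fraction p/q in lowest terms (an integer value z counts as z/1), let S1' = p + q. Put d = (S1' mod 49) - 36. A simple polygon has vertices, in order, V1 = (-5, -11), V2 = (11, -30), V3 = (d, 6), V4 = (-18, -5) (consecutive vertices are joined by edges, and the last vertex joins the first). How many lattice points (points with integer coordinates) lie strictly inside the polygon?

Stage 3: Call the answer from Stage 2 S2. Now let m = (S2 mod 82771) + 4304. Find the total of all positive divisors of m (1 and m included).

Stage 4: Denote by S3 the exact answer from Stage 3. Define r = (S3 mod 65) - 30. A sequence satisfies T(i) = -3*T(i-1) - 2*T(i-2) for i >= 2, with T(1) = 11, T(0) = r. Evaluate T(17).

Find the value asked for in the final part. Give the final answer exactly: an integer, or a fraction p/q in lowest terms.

5504951

Stage 1: total draws C(11,4) = 330; favorable C(5,4) = 5; P = 1/66; answer 1/66
Stage 2: S1 = 1/66; threaded value p + q = 67; d = -18; cross terms: (-5*-30 - 11*-11)=271, (11*6 - -18*-30)=-474, (-18*-5 - -18*6)=198, (-18*-11 - -5*-5)=173; twice the area = |168| = 168; area = 84; boundary points = 1 + 1 + 11 + 1 = 14; strictly interior points = area - boundary/2 + 1 = 78; answer 78
Stage 3: S2 = 78; m = 4382; 4382 = 2 * 7 * 313; sigma = (1 + 2) * (1 + 7) * (1 + 313) = 3 * 8 * 314 = 7536; answer 7536
Stage 4: S3 = 7536; r = 31; T(2) = -3*(11) - 2*(31) = -95; iterating: T(2)=-95, T(3)=263, T(4)=-599, T(5)=1271, T(6)=-2615, T(7)=5303, T(8)=-10679, T(9)=21431, T(10)=-42935, T(11)=85943, T(12)=-171959, T(13)=343991, T(14)=-688055, T(15)=1376183, T(16)=-2752439, T(17)=5504951; answer 5504951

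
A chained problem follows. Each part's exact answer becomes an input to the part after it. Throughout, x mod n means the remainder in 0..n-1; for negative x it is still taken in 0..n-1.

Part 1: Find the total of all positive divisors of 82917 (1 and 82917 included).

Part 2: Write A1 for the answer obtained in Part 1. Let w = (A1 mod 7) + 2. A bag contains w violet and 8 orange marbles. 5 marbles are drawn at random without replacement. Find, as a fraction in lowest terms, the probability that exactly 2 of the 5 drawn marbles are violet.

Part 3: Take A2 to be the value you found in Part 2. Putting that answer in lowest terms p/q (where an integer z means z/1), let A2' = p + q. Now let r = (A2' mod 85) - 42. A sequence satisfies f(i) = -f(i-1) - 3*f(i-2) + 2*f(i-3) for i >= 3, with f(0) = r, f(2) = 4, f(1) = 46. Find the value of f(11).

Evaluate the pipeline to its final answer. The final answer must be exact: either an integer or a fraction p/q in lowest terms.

41136

Part 1: 82917 = 3^3 * 37 * 83; sigma = (1 + 3 + 9 + 27) * (1 + 37) * (1 + 83) = 40 * 38 * 84 = 127680; answer 127680
Part 2: A1 = 127680; w = 2; total draws C(10,5) = 252; favorable C(2,2)*C(8,3) = 56; P = 2/9; answer 2/9
Part 3: A2 = 2/9; threaded value p + q = 11; r = -31; f(3) = -1*(4) - 3*(46) + 2*(-31) = -204; iterating: f(3)=-204, f(4)=284, f(5)=336, f(6)=-1596, f(7)=1156, f(8)=4304, f(9)=-10964, f(10)=364, f(11)=41136; answer 41136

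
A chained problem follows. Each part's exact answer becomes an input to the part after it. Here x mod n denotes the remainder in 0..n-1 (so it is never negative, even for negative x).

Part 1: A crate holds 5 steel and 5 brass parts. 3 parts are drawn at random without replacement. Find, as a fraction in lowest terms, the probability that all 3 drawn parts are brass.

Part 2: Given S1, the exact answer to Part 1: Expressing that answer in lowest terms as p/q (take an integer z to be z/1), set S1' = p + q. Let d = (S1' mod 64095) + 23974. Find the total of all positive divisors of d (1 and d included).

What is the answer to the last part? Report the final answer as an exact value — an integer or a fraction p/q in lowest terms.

25788

Part 1: total draws C(10,3) = 120; favorable C(5,3) = 10; P = 1/12; answer 1/12
Part 2: S1 = 1/12; threaded value p + q = 13; d = 23987; 23987 = 17^2 * 83; sigma = (1 + 17 + 289) * (1 + 83) = 307 * 84 = 25788; answer 25788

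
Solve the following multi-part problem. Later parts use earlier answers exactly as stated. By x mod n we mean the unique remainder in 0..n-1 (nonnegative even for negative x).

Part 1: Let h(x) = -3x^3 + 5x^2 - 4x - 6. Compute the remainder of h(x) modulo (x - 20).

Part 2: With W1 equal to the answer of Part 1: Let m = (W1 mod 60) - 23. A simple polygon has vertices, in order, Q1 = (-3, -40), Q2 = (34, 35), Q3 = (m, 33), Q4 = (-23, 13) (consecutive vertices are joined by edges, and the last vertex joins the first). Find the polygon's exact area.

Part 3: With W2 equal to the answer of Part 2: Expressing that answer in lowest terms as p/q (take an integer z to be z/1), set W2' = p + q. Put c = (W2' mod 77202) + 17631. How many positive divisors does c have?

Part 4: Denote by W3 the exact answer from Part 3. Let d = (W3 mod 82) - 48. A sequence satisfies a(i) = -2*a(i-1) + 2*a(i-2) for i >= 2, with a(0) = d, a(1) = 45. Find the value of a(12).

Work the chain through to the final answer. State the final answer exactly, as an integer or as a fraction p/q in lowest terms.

-3708160

Part 1: remainder = value at the root: -3*(20)^3 + 5*(20)^2 - 4*(20)^1 - 6 = (-24000) + (2000) + (-80) + (-6) = -22086; answer -22086
Part 2: W1 = -22086; m = 31; cross terms: (-3*35 - 34*-40)=1255, (34*33 - 31*35)=37, (31*13 - -23*33)=1162, (-23*-40 - -3*13)=959; twice the area = |3413| = 3413; area = 3413/2; answer 3413/2
Part 3: W2 = 3413/2; threaded value p + q = 3415; c = 21046; 21046 = 2 * 17 * 619; number of divisors = (1+1) * (1+1) * (1+1) = 8; answer 8
Part 4: W3 = 8; d = -40; a(2) = -2*(45) + 2*(-40) = -170; iterating: a(2)=-170, a(3)=430, a(4)=-1200, a(5)=3260, a(6)=-8920, a(7)=24360, a(8)=-66560, a(9)=181840, a(10)=-496800, a(11)=1357280, a(12)=-3708160; answer -3708160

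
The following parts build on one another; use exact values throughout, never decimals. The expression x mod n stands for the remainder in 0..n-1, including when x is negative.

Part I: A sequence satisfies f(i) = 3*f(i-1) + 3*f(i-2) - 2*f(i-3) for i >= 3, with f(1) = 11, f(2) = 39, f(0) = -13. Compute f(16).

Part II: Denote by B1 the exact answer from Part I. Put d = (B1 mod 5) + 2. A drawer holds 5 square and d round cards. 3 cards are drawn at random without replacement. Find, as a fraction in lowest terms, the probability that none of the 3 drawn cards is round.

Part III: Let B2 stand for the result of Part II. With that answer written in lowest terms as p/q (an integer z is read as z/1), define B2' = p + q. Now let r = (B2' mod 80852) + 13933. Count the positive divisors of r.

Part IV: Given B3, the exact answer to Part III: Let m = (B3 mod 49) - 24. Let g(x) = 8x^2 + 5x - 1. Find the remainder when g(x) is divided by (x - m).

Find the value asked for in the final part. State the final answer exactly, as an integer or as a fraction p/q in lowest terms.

317

Part I: f(3) = 3*(39) + 3*(11) - 2*(-13) = 176; iterating: f(3)=176, f(4)=623, f(5)=2319, f(6)=8474, f(7)=31133, f(8)=114183, f(9)=419000, f(10)=1537283, f(11)=5640483, f(12)=20695298, f(13)=75932777, f(14)=278603259, f(15)=1022217512, f(16)=3750596759; answer 3750596759
Part II: B1 = 3750596759; d = 6; total draws C(11,3) = 165; favorable C(5,3) = 10; P = 2/33; answer 2/33
Part III: B2 = 2/33; threaded value p + q = 35; r = 13968; 13968 = 2^4 * 3^2 * 97; number of divisors = (4+1) * (2+1) * (1+1) = 30; answer 30
Part IV: B3 = 30; m = 6; remainder = value at the root: 8*(6)^2 + 5*(6)^1 - 1 = (288) + (30) + (-1) = 317; answer 317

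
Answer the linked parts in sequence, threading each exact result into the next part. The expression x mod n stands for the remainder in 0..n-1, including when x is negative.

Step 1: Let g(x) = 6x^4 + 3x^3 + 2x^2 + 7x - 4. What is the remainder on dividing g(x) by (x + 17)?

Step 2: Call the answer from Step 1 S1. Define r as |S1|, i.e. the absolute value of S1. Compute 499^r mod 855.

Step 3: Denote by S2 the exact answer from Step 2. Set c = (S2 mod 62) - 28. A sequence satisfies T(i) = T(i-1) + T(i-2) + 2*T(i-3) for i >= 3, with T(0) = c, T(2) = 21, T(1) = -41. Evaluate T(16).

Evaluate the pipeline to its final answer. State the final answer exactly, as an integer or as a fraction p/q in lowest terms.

-262177

Step 1: remainder = value at the root: 6*(-17)^4 + 3*(-17)^3 + 2*(-17)^2 + 7*(-17)^1 - 4 = (501126) + (-14739) + (578) + (-119) + (-4) = 486842; answer 486842
Step 2: S1 = 486842; r = 486842; squarings mod 855: 499^1=499, 499^2=196, 499^4=796, 499^8=61, 499^16=301, 499^32=826, 499^64=841, 499^128=196, 499^256=796, 499^512=61, 499^1024=301, 499^2048=826, 499^4096=841, 499^8192=196, 499^16384=796, 499^32768=61, 499^65536=301, 499^131072=826, 499^262144=841; 499^486842 = 499^2 * 499^8 * 499^16 * 499^32 * 499^128 * 499^256 * 499^1024 * 499^2048 * 499^8192 * 499^16384 * 499^65536 * 499^131072 * 499^262144 = 826 (mod 855); answer 826
Step 3: S2 = 826; c = -8; T(3) = 1*(21) + 1*(-41) + 2*(-8) = -36; iterating: T(3)=-36, T(4)=-97, T(5)=-91, T(6)=-260, T(7)=-545, T(8)=-987, T(9)=-2052, T(10)=-4129, T(11)=-8155, T(12)=-16388, T(13)=-32801, T(14)=-65499, T(15)=-131076, T(16)=-262177; answer -262177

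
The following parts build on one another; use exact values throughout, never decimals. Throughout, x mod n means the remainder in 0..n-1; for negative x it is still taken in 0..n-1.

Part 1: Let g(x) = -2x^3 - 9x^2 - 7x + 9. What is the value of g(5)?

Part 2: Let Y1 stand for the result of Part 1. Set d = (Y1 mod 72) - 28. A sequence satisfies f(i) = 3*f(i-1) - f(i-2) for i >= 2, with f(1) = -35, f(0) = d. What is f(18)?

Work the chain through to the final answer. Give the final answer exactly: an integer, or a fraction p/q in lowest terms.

-379990145

Part 1: -2*(5)^3 - 9*(5)^2 - 7*(5)^1 + 9 = (-250) + (-225) + (-35) + (9) = -501; answer -501
Part 2: Y1 = -501; d = -25; f(2) = 3*(-35) - 1*(-25) = -80; iterating: f(2)=-80, f(3)=-205, f(4)=-535, f(5)=-1400, f(6)=-3665, f(7)=-9595, f(8)=-25120, f(9)=-65765, f(10)=-172175, f(11)=-450760, f(12)=-1180105, f(13)=-3089555, f(14)=-8088560, f(15)=-21176125, f(16)=-55439815, f(17)=-145143320, f(18)=-379990145; answer -379990145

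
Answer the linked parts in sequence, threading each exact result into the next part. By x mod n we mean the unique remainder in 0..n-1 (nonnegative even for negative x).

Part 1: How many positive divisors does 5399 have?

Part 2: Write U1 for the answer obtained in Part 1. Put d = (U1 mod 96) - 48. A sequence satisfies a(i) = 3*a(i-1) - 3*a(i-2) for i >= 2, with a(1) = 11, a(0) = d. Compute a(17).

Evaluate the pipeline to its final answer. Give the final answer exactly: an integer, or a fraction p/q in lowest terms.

977589

Part 1: 5399 is prime, so its only divisors are 1 and 5399; count = 2; answer 2
Part 2: U1 = 2; d = -46; a(2) = 3*(11) - 3*(-46) = 171; iterating: a(2)=171, a(3)=480, a(4)=927, a(5)=1341, a(6)=1242, a(7)=-297, a(8)=-4617, a(9)=-12960, a(10)=-25029, a(11)=-36207, a(12)=-33534, a(13)=8019, a(14)=124659, a(15)=349920, a(16)=675783, a(17)=977589; answer 977589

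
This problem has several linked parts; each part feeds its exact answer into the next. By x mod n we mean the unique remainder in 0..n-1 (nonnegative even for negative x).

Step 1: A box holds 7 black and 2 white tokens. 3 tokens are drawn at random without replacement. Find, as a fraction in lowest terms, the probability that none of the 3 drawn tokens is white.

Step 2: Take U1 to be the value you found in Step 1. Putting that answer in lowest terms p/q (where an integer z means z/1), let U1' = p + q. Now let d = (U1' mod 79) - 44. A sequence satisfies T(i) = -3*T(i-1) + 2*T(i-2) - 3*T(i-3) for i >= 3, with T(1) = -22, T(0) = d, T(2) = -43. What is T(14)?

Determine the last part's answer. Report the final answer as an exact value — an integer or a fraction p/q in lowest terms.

-294003907

Step 1: total draws C(9,3) = 84; favorable C(7,3) = 35; P = 5/12; answer 5/12
Step 2: U1 = 5/12; threaded value p + q = 17; d = -27; T(3) = -3*(-43) + 2*(-22) - 3*(-27) = 166; iterating: T(3)=166, T(4)=-518, T(5)=2015, T(6)=-7579, T(7)=28321, T(8)=-106166, T(9)=397877, T(10)=-1490926, T(11)=5587030, T(12)=-20936573, T(13)=78456557, T(14)=-294003907; answer -294003907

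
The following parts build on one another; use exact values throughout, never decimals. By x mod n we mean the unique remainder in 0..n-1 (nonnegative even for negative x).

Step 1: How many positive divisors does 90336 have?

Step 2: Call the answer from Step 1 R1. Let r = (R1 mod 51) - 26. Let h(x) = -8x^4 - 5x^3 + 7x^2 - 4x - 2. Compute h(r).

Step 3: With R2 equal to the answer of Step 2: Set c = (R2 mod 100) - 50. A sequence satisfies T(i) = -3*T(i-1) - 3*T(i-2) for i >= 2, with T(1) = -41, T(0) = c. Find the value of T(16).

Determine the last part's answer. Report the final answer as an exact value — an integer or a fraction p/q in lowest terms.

321489

Step 1: 90336 = 2^5 * 3 * 941; number of divisors = (5+1) * (1+1) * (1+1) = 24; answer 24
Step 2: R1 = 24; r = -2; -8*(-2)^4 - 5*(-2)^3 + 7*(-2)^2 - 4*(-2)^1 - 2 = (-128) + (40) + (28) + (8) + (-2) = -54; answer -54
Step 3: R2 = -54; c = -4; T(2) = -3*(-41) - 3*(-4) = 135; iterating: T(2)=135, T(3)=-282, T(4)=441, T(5)=-477, T(6)=108, T(7)=1107, T(8)=-3645, T(9)=7614, T(10)=-11907, T(11)=12879, T(12)=-2916, T(13)=-29889, T(14)=98415, T(15)=-205578, T(16)=321489; answer 321489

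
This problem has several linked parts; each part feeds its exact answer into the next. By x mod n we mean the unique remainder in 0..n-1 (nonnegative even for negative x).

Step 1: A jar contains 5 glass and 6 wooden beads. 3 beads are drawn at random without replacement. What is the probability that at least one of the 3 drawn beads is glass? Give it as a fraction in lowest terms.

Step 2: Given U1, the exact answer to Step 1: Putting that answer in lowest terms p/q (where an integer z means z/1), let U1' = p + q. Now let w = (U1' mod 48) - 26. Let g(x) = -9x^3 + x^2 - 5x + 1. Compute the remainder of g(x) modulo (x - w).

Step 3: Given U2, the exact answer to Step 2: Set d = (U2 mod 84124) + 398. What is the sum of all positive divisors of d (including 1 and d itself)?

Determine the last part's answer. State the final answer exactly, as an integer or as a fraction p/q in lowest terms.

28080

Step 1: total draws C(11,3) = 165; complement C(6,3) = 20; favorable 165 - 20 = 145; P = 29/33; answer 29/33
Step 2: U1 = 29/33; threaded value p + q = 62; w = -12; remainder = value at the root: -9*(-12)^3 + 1*(-12)^2 - 5*(-12)^1 + 1 = (15552) + (144) + (60) + (1) = 15757; answer 15757
Step 3: U2 = 15757; d = 16155; 16155 = 3^2 * 5 * 359; sigma = (1 + 3 + 9) * (1 + 5) * (1 + 359) = 13 * 6 * 360 = 28080; answer 28080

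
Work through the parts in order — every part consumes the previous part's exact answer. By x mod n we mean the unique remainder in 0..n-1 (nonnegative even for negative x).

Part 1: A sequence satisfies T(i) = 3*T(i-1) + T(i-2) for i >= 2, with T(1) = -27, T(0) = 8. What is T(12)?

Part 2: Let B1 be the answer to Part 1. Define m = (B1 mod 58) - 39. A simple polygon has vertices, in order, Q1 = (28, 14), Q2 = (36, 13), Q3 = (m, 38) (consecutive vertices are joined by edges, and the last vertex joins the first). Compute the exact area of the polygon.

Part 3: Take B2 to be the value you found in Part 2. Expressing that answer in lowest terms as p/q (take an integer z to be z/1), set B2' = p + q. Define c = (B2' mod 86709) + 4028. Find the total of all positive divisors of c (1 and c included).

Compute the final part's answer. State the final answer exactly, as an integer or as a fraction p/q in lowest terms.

5600

Part 1: T(2) = 3*(-27) + 1*(8) = -73; iterating: T(2)=-73, T(3)=-246, T(4)=-811, T(5)=-2679, T(6)=-8848, T(7)=-29223, T(8)=-96517, T(9)=-318774, T(10)=-1052839, T(11)=-3477291, T(12)=-11484712; answer -11484712
Part 2: B1 = -11484712; m = 3; cross terms: (28*13 - 36*14)=-140, (36*38 - 3*13)=1329, (3*14 - 28*38)=-1022; twice the area = |167| = 167; area = 167/2; answer 167/2
Part 3: B2 = 167/2; threaded value p + q = 169; c = 4197; 4197 = 3 * 1399; sigma = (1 + 3) * (1 + 1399) = 4 * 1400 = 5600; answer 5600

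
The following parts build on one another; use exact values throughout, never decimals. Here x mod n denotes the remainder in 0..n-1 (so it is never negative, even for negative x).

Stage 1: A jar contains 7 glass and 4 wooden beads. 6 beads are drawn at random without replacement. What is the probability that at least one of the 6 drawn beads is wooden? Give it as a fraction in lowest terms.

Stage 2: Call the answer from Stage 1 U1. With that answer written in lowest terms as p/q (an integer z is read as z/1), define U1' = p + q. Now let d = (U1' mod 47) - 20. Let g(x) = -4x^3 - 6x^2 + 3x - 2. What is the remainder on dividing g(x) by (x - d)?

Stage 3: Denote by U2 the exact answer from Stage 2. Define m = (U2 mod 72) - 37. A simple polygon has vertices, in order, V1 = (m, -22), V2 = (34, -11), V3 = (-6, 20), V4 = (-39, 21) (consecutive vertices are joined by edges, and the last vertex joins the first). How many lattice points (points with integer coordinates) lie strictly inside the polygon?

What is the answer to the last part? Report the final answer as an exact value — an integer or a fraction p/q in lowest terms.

1276

Stage 1: total draws C(11,6) = 462; complement C(7,6) = 7; favorable 462 - 7 = 455; P = 65/66; answer 65/66
Stage 2: U1 = 65/66; threaded value p + q = 131; d = 17; remainder = value at the root: -4*(17)^3 - 6*(17)^2 + 3*(17)^1 - 2 = (-19652) + (-1734) + (51) + (-2) = -21337; answer -21337
Stage 3: U2 = -21337; m = 10; cross terms: (10*-11 - 34*-22)=638, (34*20 - -6*-11)=614, (-6*21 - -39*20)=654, (-39*-22 - 10*21)=648; twice the area = |2554| = 2554; area = 1277; boundary points = 1 + 1 + 1 + 1 = 4; strictly interior points = area - boundary/2 + 1 = 1276; answer 1276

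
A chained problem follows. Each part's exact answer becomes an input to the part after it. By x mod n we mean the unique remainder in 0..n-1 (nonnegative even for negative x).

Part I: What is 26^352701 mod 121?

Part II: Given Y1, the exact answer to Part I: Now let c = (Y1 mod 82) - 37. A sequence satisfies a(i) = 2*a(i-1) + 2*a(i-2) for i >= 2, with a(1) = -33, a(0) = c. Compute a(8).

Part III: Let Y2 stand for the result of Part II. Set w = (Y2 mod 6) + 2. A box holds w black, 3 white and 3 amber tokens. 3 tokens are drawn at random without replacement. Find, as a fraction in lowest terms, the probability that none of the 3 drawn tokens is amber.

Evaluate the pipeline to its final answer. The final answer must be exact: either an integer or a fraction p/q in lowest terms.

Part I: squarings mod 121: 26^1=26, 26^2=71, 26^4=80, 26^8=108, 26^16=48, 26^32=5, 26^64=25, 26^128=20, 26^256=37, 26^512=38, 26^1024=113, 26^2048=64, 26^4096=103, 26^8192=82, 26^16384=69, 26^32768=42, 26^65536=70, 26^131072=60, 26^262144=91; 26^352701 = 26^1 * 26^4 * 26^8 * 26^16 * 26^32 * 26^128 * 26^256 * 26^8192 * 26^16384 * 26^65536 * 26^262144 = 4 (mod 121); answer 4
Part II: Y1 = 4; c = -33; a(2) = 2*(-33) + 2*(-33) = -132; iterating: a(2)=-132, a(3)=-330, a(4)=-924, a(5)=-2508, a(6)=-6864, a(7)=-18744, a(8)=-51216; answer -51216
Part III: Y2 = -51216; w = 2; total draws C(8,3) = 56; favorable C(5,3) = 10; P = 5/28; answer 5/28

5/28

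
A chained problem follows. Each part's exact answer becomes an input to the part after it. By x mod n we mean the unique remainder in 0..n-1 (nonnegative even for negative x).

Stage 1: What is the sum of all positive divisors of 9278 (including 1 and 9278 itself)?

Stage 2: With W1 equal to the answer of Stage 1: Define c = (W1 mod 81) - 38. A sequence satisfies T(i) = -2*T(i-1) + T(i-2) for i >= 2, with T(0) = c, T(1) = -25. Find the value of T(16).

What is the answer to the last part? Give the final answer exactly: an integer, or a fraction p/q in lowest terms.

Stage 1: 9278 = 2 * 4639; sigma = (1 + 2) * (1 + 4639) = 3 * 4640 = 13920; answer 13920
Stage 2: W1 = 13920; c = 31; T(2) = -2*(-25) + 1*(31) = 81; iterating: T(2)=81, T(3)=-187, T(4)=455, T(5)=-1097, T(6)=2649, T(7)=-6395, T(8)=15439, T(9)=-37273, T(10)=89985, T(11)=-217243, T(12)=524471, T(13)=-1266185, T(14)=3056841, T(15)=-7379867, T(16)=17816575; answer 17816575

17816575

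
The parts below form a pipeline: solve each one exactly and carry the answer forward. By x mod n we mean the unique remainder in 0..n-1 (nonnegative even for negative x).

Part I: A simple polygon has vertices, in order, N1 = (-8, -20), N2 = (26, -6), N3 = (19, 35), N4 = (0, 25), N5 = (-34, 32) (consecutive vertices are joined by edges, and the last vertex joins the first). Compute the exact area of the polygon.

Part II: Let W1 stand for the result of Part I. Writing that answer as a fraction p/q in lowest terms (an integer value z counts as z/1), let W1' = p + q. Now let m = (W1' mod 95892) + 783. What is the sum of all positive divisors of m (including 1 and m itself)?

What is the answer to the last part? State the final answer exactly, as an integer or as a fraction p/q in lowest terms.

Part I: cross terms: (-8*-6 - 26*-20)=568, (26*35 - 19*-6)=1024, (19*25 - 0*35)=475, (0*32 - -34*25)=850, (-34*-20 - -8*32)=936; twice the area = |3853| = 3853; area = 3853/2; answer 3853/2
Part II: W1 = 3853/2; threaded value p + q = 3855; m = 4638; 4638 = 2 * 3 * 773; sigma = (1 + 2) * (1 + 3) * (1 + 773) = 3 * 4 * 774 = 9288; answer 9288

9288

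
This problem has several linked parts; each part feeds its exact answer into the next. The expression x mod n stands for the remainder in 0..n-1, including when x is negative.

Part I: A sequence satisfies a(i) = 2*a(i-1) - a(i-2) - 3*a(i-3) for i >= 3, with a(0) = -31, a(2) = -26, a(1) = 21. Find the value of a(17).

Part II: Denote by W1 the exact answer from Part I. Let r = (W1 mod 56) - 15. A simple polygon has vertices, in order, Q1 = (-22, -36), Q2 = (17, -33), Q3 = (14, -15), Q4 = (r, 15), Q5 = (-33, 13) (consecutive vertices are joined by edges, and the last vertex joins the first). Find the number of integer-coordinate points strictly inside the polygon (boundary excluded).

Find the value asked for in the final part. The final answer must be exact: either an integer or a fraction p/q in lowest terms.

Part I: a(3) = 2*(-26) - 1*(21) - 3*(-31) = 20; iterating: a(3)=20, a(4)=3, a(5)=64, a(6)=65, a(7)=57, a(8)=-143, a(9)=-538, a(10)=-1104, a(11)=-1241, a(12)=236, a(13)=5025, a(14)=13537, a(15)=21341, a(16)=14070, a(17)=-33812; answer -33812
Part II: W1 = -33812; r = -3; cross terms: (-22*-33 - 17*-36)=1338, (17*-15 - 14*-33)=207, (14*15 - -3*-15)=165, (-3*13 - -33*15)=456, (-33*-36 - -22*13)=1474; twice the area = |3640| = 3640; area = 1820; boundary points = 3 + 3 + 1 + 2 + 1 = 10; strictly interior points = area - boundary/2 + 1 = 1816; answer 1816

1816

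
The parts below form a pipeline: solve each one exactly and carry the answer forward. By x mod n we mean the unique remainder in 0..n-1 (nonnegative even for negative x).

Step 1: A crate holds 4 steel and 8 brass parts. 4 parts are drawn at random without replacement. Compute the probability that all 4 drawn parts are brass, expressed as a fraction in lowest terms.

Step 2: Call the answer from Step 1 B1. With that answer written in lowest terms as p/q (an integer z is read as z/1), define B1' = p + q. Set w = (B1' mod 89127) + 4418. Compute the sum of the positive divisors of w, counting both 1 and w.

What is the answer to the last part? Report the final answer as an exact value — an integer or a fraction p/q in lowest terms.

Step 1: total draws C(12,4) = 495; favorable C(8,4) = 70; P = 14/99; answer 14/99
Step 2: B1 = 14/99; threaded value p + q = 113; w = 4531; 4531 = 23 * 197; sigma = (1 + 23) * (1 + 197) = 24 * 198 = 4752; answer 4752

4752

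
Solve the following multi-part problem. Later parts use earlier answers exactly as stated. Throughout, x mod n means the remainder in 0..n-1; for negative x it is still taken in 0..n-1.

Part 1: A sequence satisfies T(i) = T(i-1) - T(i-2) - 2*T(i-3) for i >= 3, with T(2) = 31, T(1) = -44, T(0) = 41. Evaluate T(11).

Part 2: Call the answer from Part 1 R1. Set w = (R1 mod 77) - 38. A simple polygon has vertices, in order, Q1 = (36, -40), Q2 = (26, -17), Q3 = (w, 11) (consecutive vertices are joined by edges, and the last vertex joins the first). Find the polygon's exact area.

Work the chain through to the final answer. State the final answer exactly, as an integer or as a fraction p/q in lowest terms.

Part 1: T(3) = 1*(31) - 1*(-44) - 2*(41) = -7; iterating: T(3)=-7, T(4)=50, T(5)=-5, T(6)=-41, T(7)=-136, T(8)=-85, T(9)=133, T(10)=490, T(11)=527; answer 527
Part 2: R1 = 527; w = 27; cross terms: (36*-17 - 26*-40)=428, (26*11 - 27*-17)=745, (27*-40 - 36*11)=-1476; twice the area = |-303| = 303; area = 303/2; answer 303/2

303/2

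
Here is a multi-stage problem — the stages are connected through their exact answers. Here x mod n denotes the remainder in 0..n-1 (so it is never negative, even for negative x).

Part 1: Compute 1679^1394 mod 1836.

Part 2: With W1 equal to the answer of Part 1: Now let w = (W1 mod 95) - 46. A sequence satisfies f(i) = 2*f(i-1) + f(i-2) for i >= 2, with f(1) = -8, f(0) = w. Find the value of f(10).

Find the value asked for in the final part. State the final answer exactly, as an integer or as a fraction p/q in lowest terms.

Part 1: squarings mod 1836: 1679^1=1679, 1679^2=781, 1679^4=409, 1679^8=205, 1679^16=1633, 1679^32=817, 1679^64=1021, 1679^128=1429, 1679^256=409, 1679^512=205, 1679^1024=1633; 1679^1394 = 1679^2 * 1679^16 * 1679^32 * 1679^64 * 1679^256 * 1679^1024 = 1393 (mod 1836); answer 1393
Part 2: W1 = 1393; w = 17; f(2) = 2*(-8) + 1*(17) = 1; iterating: f(2)=1, f(3)=-6, f(4)=-11, f(5)=-28, f(6)=-67, f(7)=-162, f(8)=-391, f(9)=-944, f(10)=-2279; answer -2279

-2279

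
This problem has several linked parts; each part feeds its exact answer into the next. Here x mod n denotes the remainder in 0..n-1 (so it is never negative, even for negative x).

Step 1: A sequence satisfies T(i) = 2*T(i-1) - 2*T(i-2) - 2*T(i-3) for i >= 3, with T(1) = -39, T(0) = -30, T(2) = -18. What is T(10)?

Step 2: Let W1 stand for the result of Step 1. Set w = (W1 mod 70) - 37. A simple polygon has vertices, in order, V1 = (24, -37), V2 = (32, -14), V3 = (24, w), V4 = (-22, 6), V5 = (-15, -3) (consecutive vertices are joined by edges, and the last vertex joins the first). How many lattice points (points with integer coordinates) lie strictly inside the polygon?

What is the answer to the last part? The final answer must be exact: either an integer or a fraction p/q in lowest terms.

1405

Step 1: T(3) = 2*(-18) - 2*(-39) - 2*(-30) = 102; iterating: T(3)=102, T(4)=318, T(5)=468, T(6)=96, T(7)=-1380, T(8)=-3888, T(9)=-5208, T(10)=120; answer 120
Step 2: W1 = 120; w = 13; cross terms: (24*-14 - 32*-37)=848, (32*13 - 24*-14)=752, (24*6 - -22*13)=430, (-22*-3 - -15*6)=156, (-15*-37 - 24*-3)=627; twice the area = |2813| = 2813; area = 2813/2; boundary points = 1 + 1 + 1 + 1 + 1 = 5; strictly interior points = area - boundary/2 + 1 = 1405; answer 1405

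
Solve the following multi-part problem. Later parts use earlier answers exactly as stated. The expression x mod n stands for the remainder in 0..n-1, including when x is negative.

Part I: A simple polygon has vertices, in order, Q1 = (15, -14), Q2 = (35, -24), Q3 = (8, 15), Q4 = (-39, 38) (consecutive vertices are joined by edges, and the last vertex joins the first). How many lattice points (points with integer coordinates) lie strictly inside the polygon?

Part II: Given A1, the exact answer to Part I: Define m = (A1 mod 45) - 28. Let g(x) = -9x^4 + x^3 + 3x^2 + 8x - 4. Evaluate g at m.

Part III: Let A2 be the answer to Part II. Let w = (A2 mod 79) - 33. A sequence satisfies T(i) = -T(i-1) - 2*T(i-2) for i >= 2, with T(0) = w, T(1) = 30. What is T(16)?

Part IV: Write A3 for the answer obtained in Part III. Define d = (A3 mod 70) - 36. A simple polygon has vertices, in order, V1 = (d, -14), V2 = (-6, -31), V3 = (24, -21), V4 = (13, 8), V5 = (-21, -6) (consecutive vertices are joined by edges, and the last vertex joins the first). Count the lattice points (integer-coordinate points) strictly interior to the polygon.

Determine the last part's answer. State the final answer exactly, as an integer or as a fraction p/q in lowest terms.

761

Part I: cross terms: (15*-24 - 35*-14)=130, (35*15 - 8*-24)=717, (8*38 - -39*15)=889, (-39*-14 - 15*38)=-24; twice the area = |1712| = 1712; area = 856; boundary points = 10 + 3 + 1 + 2 = 16; strictly interior points = area - boundary/2 + 1 = 849; answer 849
Part II: A1 = 849; m = 11; -9*(11)^4 + 1*(11)^3 + 3*(11)^2 + 8*(11)^1 - 4 = (-131769) + (1331) + (363) + (88) + (-4) = -129991; answer -129991
Part III: A2 = -129991; w = 10; T(2) = -1*(30) - 2*(10) = -50; iterating: T(2)=-50, T(3)=-10, T(4)=110, T(5)=-90, T(6)=-130, T(7)=310, T(8)=-50, T(9)=-570, T(10)=670, T(11)=470, T(12)=-1810, T(13)=870, T(14)=2750, T(15)=-4490, T(16)=-1010; answer -1010
Part IV: A3 = -1010; d = 4; cross terms: (4*-31 - -6*-14)=-208, (-6*-21 - 24*-31)=870, (24*8 - 13*-21)=465, (13*-6 - -21*8)=90, (-21*-14 - 4*-6)=318; twice the area = |1535| = 1535; area = 1535/2; boundary points = 1 + 10 + 1 + 2 + 1 = 15; strictly interior points = area - boundary/2 + 1 = 761; answer 761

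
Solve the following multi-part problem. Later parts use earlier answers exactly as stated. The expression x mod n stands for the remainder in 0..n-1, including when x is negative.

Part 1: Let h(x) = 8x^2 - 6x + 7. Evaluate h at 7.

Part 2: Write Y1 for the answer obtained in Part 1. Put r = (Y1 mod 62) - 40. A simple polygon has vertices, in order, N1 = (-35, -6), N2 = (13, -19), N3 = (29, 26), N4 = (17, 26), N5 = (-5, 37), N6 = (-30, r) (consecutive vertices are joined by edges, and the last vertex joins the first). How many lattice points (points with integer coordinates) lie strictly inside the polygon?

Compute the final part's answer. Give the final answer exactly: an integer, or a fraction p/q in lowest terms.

2087

Part 1: 8*(7)^2 - 6*(7)^1 + 7 = (392) + (-42) + (7) = 357; answer 357
Part 2: Y1 = 357; r = 7; cross terms: (-35*-19 - 13*-6)=743, (13*26 - 29*-19)=889, (29*26 - 17*26)=312, (17*37 - -5*26)=759, (-5*7 - -30*37)=1075, (-30*-6 - -35*7)=425; twice the area = |4203| = 4203; area = 4203/2; boundary points = 1 + 1 + 12 + 11 + 5 + 1 = 31; strictly interior points = area - boundary/2 + 1 = 2087; answer 2087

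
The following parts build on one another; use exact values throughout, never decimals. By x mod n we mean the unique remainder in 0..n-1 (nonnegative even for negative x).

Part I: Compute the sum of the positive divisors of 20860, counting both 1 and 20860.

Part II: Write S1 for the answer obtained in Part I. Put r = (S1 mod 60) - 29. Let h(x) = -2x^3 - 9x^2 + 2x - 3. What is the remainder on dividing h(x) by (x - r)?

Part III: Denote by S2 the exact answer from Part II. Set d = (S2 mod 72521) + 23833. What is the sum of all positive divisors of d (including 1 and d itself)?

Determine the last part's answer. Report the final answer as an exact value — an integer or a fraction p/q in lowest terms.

Part I: 20860 = 2^2 * 5 * 7 * 149; sigma = (1 + 2 + 4) * (1 + 5) * (1 + 7) * (1 + 149) = 7 * 6 * 8 * 150 = 50400; answer 50400
Part II: S1 = 50400; r = -29; remainder = value at the root: -2*(-29)^3 - 9*(-29)^2 + 2*(-29)^1 - 3 = (48778) + (-7569) + (-58) + (-3) = 41148; answer 41148
Part III: S2 = 41148; d = 64981; 64981 = 7 * 9283; sigma = (1 + 7) * (1 + 9283) = 8 * 9284 = 74272; answer 74272

74272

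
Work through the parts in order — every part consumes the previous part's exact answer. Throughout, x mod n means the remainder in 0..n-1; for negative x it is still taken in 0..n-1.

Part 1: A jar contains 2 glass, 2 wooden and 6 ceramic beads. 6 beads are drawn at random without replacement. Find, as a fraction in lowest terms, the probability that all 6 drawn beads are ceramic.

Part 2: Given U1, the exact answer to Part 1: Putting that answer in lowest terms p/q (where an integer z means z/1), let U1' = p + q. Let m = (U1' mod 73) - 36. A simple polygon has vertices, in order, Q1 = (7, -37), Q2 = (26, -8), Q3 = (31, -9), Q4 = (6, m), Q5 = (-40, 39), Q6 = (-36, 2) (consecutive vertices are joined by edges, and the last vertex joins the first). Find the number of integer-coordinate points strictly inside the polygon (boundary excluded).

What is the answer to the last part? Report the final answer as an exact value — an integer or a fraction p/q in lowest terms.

2952

Part 1: total draws C(10,6) = 210; favorable C(6,6) = 1; P = 1/210; answer 1/210
Part 2: U1 = 1/210; threaded value p + q = 211; m = 29; cross terms: (7*-8 - 26*-37)=906, (26*-9 - 31*-8)=14, (31*29 - 6*-9)=953, (6*39 - -40*29)=1394, (-40*2 - -36*39)=1324, (-36*-37 - 7*2)=1318; twice the area = |5909| = 5909; area = 5909/2; boundary points = 1 + 1 + 1 + 2 + 1 + 1 = 7; strictly interior points = area - boundary/2 + 1 = 2952; answer 2952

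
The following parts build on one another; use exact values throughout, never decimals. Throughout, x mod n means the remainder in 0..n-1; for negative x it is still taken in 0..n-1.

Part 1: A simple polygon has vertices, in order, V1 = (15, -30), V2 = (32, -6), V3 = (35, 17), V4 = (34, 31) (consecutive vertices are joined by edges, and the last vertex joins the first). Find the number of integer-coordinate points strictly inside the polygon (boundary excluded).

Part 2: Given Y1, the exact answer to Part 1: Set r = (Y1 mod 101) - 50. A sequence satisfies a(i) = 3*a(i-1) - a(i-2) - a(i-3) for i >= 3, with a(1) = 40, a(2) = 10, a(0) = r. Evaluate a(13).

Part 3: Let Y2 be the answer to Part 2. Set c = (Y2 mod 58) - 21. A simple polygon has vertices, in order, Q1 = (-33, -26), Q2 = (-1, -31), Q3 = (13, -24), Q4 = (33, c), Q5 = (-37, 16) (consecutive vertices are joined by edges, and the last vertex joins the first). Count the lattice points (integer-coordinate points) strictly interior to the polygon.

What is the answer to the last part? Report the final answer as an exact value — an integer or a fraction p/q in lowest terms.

2037

Part 1: cross terms: (15*-6 - 32*-30)=870, (32*17 - 35*-6)=754, (35*31 - 34*17)=507, (34*-30 - 15*31)=-1485; twice the area = |646| = 646; area = 323; boundary points = 1 + 1 + 1 + 1 = 4; strictly interior points = area - boundary/2 + 1 = 322; answer 322
Part 2: Y1 = 322; r = -31; a(3) = 3*(10) - 1*(40) - 1*(-31) = 21; iterating: a(3)=21, a(4)=13, a(5)=8, a(6)=-10, a(7)=-51, a(8)=-151, a(9)=-392, a(10)=-974, a(11)=-2379, a(12)=-5771, a(13)=-13960; answer -13960
Part 3: Y2 = -13960; c = -3; cross terms: (-33*-31 - -1*-26)=997, (-1*-24 - 13*-31)=427, (13*-3 - 33*-24)=753, (33*16 - -37*-3)=417, (-37*-26 - -33*16)=1490; twice the area = |4084| = 4084; area = 2042; boundary points = 1 + 7 + 1 + 1 + 2 = 12; strictly interior points = area - boundary/2 + 1 = 2037; answer 2037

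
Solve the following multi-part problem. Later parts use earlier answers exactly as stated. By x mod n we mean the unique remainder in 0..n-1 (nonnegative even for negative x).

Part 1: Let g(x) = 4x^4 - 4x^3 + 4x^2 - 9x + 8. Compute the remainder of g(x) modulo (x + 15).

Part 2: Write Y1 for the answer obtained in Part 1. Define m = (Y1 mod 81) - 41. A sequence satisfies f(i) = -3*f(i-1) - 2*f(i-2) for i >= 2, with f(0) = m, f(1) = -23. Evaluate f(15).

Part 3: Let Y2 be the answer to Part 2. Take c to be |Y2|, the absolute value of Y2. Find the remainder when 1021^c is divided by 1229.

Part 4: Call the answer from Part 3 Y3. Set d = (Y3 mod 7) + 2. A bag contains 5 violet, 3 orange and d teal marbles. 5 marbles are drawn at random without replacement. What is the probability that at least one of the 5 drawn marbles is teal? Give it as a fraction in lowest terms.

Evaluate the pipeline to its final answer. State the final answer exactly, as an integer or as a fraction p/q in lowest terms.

92/99

Part 1: remainder = value at the root: 4*(-15)^4 - 4*(-15)^3 + 4*(-15)^2 - 9*(-15)^1 + 8 = (202500) + (13500) + (900) + (135) + (8) = 217043; answer 217043
Part 2: Y1 = 217043; m = 3; f(2) = -3*(-23) - 2*(3) = 63; iterating: f(2)=63, f(3)=-143, f(4)=303, f(5)=-623, f(6)=1263, f(7)=-2543, f(8)=5103, f(9)=-10223, f(10)=20463, f(11)=-40943, f(12)=81903, f(13)=-163823, f(14)=327663, f(15)=-655343; answer -655343
Part 3: Y2 = -655343; c = 655343; squarings mod 1229: 1021^1=1021, 1021^2=249, 1021^4=551, 1021^8=38, 1021^16=215, 1021^32=752, 1021^64=164, 1021^128=1087, 1021^256=500, 1021^512=513, 1021^1024=163, 1021^2048=760, 1021^4096=1199, 1021^8192=900, 1021^16384=89, 1021^32768=547, 1021^65536=562, 1021^131072=1220, 1021^262144=81, 1021^524288=416; 1021^655343 = 1021^1 * 1021^2 * 1021^4 * 1021^8 * 1021^32 * 1021^64 * 1021^128 * 1021^256 * 1021^512 * 1021^1024 * 1021^2048 * 1021^4096 * 1021^8192 * 1021^16384 * 1021^32768 * 1021^65536 * 1021^524288 = 989 (mod 1229); answer 989
Part 4: Y3 = 989; d = 4; total draws C(12,5) = 792; complement C(8,5) = 56; favorable 792 - 56 = 736; P = 92/99; answer 92/99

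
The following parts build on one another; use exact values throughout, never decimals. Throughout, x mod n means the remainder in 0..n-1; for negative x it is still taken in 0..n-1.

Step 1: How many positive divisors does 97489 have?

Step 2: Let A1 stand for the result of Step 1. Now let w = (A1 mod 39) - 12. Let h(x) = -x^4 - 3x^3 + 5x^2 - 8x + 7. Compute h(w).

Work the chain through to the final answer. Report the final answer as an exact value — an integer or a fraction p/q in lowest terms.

55

Step 1: 97489 = 7 * 19 * 733; number of divisors = (1+1) * (1+1) * (1+1) = 8; answer 8
Step 2: A1 = 8; w = -4; -1*(-4)^4 - 3*(-4)^3 + 5*(-4)^2 - 8*(-4)^1 + 7 = (-256) + (192) + (80) + (32) + (7) = 55; answer 55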